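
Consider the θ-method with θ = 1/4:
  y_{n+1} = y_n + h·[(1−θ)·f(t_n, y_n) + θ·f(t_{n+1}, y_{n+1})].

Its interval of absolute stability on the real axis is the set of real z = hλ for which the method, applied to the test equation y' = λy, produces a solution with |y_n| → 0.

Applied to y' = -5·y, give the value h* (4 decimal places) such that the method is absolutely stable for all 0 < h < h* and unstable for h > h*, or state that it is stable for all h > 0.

(-4.0000,0); λ=-5 ⇒ h* = (4)/5 = 0.8000.

Test eqn y'=λy, z=hλ:
  y_{n+1} = y_n + z·[3/4·y_n + 1/4·y_{n+1}] ⇒ (1 − 1/4z)y_{n+1} = (1 + 3/4z)y_n
  so R(z) = (1 + 3/4z)/(1 − 1/4z).

Boundary: |R(x)|=1, x<0.
x=-1.4: |R|=0.0370
R=−1: 1+3/4x = −1+1/4x ⇒ -1/2x=2 ⇒ x=2/(-1/2)=-4.0000
Confirm numerically:
  x=-3.248: |R|=0.79249 <1
  x=-2.455: |R|=0.52130 <1
  x=-2.132: |R|=0.39074 <1
  x=-1.925: |R|=0.29958 <1
  x=-4.392: |R|=1.09342 >1
  x=-4.213: |R|=1.05187 >1
  x=-4.056: |R|=1.01390 >1
So |R|<1 on (-4.0000, 0).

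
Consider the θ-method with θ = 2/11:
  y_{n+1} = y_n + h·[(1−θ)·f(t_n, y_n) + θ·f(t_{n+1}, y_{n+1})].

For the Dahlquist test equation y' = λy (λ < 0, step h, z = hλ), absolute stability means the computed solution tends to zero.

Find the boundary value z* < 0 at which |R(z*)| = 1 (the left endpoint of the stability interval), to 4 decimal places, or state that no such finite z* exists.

With y'=λy (z=hλ):
  y_{n+1} = y_n + z·[9/11·y_n + 2/11·y_{n+1}] ⇒ (1 − 2/11z)y_{n+1} = (1 + 9/11z)y_n
  Hence R(z) = (1 + 9/11z)/(1 − 2/11z).

Find x<0 with |R(x)|<1.
x=-1.21: |R|=0.0082
R=−1: 1+9/11x = −1+2/11x ⇒ -7/11x=2 ⇒ x=2/(-7/11)=-3.1429
Confirm numerically:
  x=-2.570: |R|=0.75155 <1
  x=-2.444: |R|=0.69209 <1
  x=-2.274: |R|=0.60882 <1
  x=-3.517: |R|=1.14523 >1
  x=-3.515: |R|=1.14448 >1
  x=-3.182: |R|=1.01578 >1
Stable set (-3.1429, 0).

left endpoint -3.1429.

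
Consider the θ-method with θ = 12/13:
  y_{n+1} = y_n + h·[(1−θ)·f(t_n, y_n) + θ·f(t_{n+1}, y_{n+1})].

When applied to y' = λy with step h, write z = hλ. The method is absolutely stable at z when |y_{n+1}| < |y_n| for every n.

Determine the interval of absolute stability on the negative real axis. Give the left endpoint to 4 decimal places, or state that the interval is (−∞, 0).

unbounded; (−∞, 0).

With y'=λy (z=hλ):
  y_{n+1} = y_n + z·[1/13·y_n + 12/13·y_{n+1}] ⇒ (1 − 12/13z)y_{n+1} = (1 + 1/13z)y_n
  Hence R(z) = (1 + 1/13z)/(1 − 12/13z).

Need |R(x)|<1, x<0.
x=-0.99: |R|=0.4827
x=-2: |R|=0.2973
x=-10: |R|=0.0226
x=-100: |R|=0.0717
θ=12/13≥1/2 ⇒ |1+1/13x|<|1−12/13x| ∀x<0 ⇒ unbounded interval.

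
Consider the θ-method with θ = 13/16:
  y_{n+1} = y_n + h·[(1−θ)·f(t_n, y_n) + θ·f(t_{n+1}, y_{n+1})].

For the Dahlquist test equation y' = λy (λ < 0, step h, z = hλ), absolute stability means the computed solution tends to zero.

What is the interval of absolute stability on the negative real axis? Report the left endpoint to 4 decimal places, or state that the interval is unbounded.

Test eqn y'=λy, z=hλ:
  y_{n+1} = y_n + z·[3/16·y_n + 13/16·y_{n+1}] ⇒ (1 − 13/16z)y_{n+1} = (1 + 3/16z)y_n
  so R(z) = (1 + 3/16z)/(1 − 13/16z).

Boundary: |R(x)|=1, x<0.
x=-0.99: |R|=0.4513
x=-2: |R|=0.2381
x=-10: |R|=0.0959
x=-100: |R|=0.2158
θ=13/16≥1/2 ⇒ |1+3/16x|<|1−13/16x| ∀x<0 ⇒ unbounded interval.

interval (−∞, 0).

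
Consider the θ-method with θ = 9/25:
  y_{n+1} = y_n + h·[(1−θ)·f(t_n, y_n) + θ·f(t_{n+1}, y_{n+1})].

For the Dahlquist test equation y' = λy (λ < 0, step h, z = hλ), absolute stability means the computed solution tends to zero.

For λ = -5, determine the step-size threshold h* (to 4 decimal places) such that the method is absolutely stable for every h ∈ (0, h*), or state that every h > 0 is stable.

With y'=λy (z=hλ):
  y_{n+1} = y_n + z·[16/25·y_n + 9/25·y_{n+1}] ⇒ (1 − 9/25z)y_{n+1} = (1 + 16/25z)y_n
  R(z) = (1 + 16/25z)/(1 − 9/25z).

Need |R(x)|<1, x<0.
x=-0.5: |R|=0.5763
R=−1: 1+16/25x = −1+9/25x ⇒ -7/25x=2 ⇒ x=2/(-7/25)=-7.1429
Confirm numerically:
  x=-4.986: |R|=0.78393 <1
  x=-4.326: |R|=0.69159 <1
  x=-3.988: |R|=0.63733 <1
  x=-3.720: |R|=0.59029 <1
  x=-7.602: |R|=1.03440 >1
  x=-7.511: |R|=1.02783 >1
  x=-7.230: |R|=1.00677 >1
So |R|<1 on (-7.1429, 0).

(-7.1429,0); λ=-5 ⇒ h* = (50/7)/5 = 1.4286.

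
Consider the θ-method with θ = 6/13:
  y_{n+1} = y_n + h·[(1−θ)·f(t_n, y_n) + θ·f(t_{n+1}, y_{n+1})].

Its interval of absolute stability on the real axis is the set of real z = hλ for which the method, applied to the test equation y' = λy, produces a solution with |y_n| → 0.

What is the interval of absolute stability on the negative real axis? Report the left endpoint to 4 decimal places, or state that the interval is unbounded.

With y'=λy (z=hλ):
  y_{n+1} = y_n + z·[7/13·y_n + 6/13·y_{n+1}] ⇒ (1 − 6/13z)y_{n+1} = (1 + 7/13z)y_n
  Hence R(z) = (1 + 7/13z)/(1 − 6/13z).

Boundary: |R(x)|=1, x<0.
x=-0.34: |R|=0.7061
R=−1: 1+7/13x = −1+6/13x ⇒ -1/13x=2 ⇒ x=2/(-1/13)=-26.0000
Confirm numerically:
  x=-21.830: |R|=0.97104 <1
  x=-15.954: |R|=0.90760 <1
  x=-15.507: |R|=0.90105 <1
  x=-26.470: |R|=1.00274 >1
  x=-26.430: |R|=1.00251 >1
Interval (-26.0000, 0).

z∈(-26.0000,0).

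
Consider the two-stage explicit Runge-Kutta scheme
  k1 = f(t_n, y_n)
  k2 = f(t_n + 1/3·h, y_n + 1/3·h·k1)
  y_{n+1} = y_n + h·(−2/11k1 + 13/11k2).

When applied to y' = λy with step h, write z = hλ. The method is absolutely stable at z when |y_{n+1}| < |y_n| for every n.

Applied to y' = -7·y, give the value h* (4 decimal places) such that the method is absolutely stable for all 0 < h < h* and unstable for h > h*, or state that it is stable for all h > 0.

Test eqn y'=λy, z=hλ:
  k1=λy_n ⇒ h·k1=z·y_n;  k2=λ(1+1/3z)y_n ⇒ h·k2=z(1+1/3z)y_n
  y_{n+1}/y_n = 1 − 2/11z + 13/11z(1+1/3z) = 1 + z + 13/33z²
  Hence R(z) = 1 + z + 13/33z².

Need |R(x)|<1, x<0.
x=-1.53: |R|=0.3922
R=1: x+13/33x²=0 ⇒ x=−33/13=-2.5385; min R=1−1/(4·13/33)=0.3654>−1
Confirm numerically:
  x=-2.380: |R|=0.85143 <1
  x=-2.047: |R|=0.60369 <1
  x=-1.879: |R|=0.51186 <1
  x=-3.127: |R|=1.72499 >1
  x=-2.857: |R|=1.35851 >1
Stable set (-2.5385, 0).

(-2.5385,0); λ=-7 ⇒ h* = (33/13)/7 = 0.3626.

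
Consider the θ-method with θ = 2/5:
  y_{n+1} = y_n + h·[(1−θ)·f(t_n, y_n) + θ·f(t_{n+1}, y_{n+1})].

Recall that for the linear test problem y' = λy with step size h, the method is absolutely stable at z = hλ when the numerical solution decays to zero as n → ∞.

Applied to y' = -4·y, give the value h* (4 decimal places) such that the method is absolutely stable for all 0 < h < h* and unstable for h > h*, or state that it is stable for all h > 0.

(-10.0000,0); λ=-4 ⇒ h* = (10)/4 = 2.5000.

Test eqn y'=λy, z=hλ:
  y_{n+1} = y_n + z·[3/5·y_n + 2/5·y_{n+1}] ⇒ (1 − 2/5z)y_{n+1} = (1 + 3/5z)y_n
  ⇒ R(z) = (1 + 3/5z)/(1 − 2/5z).

Boundary: |R(x)|=1, x<0.
x=-1.51: |R|=0.0586
R=−1: 1+3/5x = −1+2/5x ⇒ -1/5x=2 ⇒ x=2/(-1/5)=-10.0000
Confirm numerically:
  x=-8.634: |R|=0.93866 <1
  x=-8.632: |R|=0.93856 <1
  x=-4.817: |R|=0.64582 <1
  x=-10.242: |R|=1.00950 >1
  x=-10.214: |R|=1.00842 >1
Interval (-10.0000, 0).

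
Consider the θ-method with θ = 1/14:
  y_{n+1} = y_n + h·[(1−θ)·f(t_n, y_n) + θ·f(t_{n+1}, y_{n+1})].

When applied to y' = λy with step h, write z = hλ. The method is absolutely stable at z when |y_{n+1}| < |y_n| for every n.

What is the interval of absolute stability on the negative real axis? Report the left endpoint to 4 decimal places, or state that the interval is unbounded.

With y'=λy (z=hλ):
  y_{n+1} = y_n + z·[13/14·y_n + 1/14·y_{n+1}] ⇒ (1 − 1/14z)y_{n+1} = (1 + 13/14z)y_n
  Hence R(z) = (1 + 13/14z)/(1 − 1/14z).

Solve |R(x)|<1 on ℝ⁻.
x=-0.65: |R|=0.3788
R=−1: 1+13/14x = −1+1/14x ⇒ -6/7x=2 ⇒ x=2/(-6/7)=-2.3333
Confirm numerically:
  x=-1.661: |R|=0.48483 <1
  x=-1.488: |R|=0.34504 <1
  x=-1.404: |R|=0.27603 <1
  x=-1.338: |R|=0.22128 <1
  x=-2.809: |R|=1.33958 >1
  x=-2.494: |R|=1.11689 >1
Stable set (-2.3333, 0).

z∈(-2.3333,0).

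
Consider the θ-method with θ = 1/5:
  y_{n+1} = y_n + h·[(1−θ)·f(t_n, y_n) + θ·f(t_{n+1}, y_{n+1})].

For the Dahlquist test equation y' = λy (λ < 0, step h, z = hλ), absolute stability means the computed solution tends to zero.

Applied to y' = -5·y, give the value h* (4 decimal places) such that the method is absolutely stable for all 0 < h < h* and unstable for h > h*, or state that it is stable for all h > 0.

On y'=λy, z=hλ:
  y_{n+1} = y_n + z·[4/5·y_n + 1/5·y_{n+1}] ⇒ (1 − 1/5z)y_{n+1} = (1 + 4/5z)y_n
  Hence R(z) = (1 + 4/5z)/(1 − 1/5z).

Solve |R(x)|<1 on ℝ⁻.
x=-1.47: |R|=0.1360
R=−1: 1+4/5x = −1+1/5x ⇒ -3/5x=2 ⇒ x=2/(-3/5)=-3.3333
Confirm numerically:
  x=-3.149: |R|=0.93214 <1
  x=-1.755: |R|=0.29904 <1
  x=-1.564: |R|=0.19135 <1
  x=-3.903: |R|=1.19196 >1
  x=-3.701: |R|=1.12677 >1
  x=-3.664: |R|=1.11450 >1
Interval (-3.3333, 0).

(-3.3333,0); λ=-5 ⇒ h* = (10/3)/5 = 0.6667.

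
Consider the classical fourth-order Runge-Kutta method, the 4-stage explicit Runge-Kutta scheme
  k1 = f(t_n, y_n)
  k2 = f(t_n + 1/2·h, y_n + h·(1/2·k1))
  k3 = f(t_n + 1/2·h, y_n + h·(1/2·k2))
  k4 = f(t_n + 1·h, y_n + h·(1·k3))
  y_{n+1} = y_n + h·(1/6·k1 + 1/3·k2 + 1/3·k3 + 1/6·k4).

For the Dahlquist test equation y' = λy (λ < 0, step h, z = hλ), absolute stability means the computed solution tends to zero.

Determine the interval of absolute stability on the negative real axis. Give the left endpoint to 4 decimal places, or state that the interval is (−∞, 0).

z∈(-2.7853,0).

With y'=λy (z=hλ):
  order 4, 4-stage ⇒ R(z)=1+z+z^2/2+z^3/6+z^4/24
  (e.g. R(-0.88)=0.41861, |R|=0.41861)

Find x<0 with |R(x)|<1.
x=-0.88: |R|=0.4186
|R(-3.09)|=1.5654 |R(-2.36)|=0.5266 |R(-1.48)|=0.2748
Bisect:
  x_lo=-3.5685 |R|=2.9817  x_hi=-0.2322 |R|=0.7928
  mid=-1.90036 |R|=0.30492 →hi
  mid=-2.73444 |R|=0.92600 →hi
  mid=-3.15148 |R|=1.70783 →lo
  mid=-2.94296 |R|=1.26493 →lo
  mid=-2.83870 |R|=1.08356 →lo
  mid=-2.78657 |R|=1.00193 →lo
  mid=-2.76051 |R|=0.96327 →hi
  mid=-2.77354 |R|=0.98242 →hi
  mid=-2.78006 |R|=0.99213 →hi
  mid=-2.78331 |R|=0.99702 →hi
  ...
  [-2.78535,-2.78515] ⇒ x*=-2.7853
Stable set (-2.7853, 0).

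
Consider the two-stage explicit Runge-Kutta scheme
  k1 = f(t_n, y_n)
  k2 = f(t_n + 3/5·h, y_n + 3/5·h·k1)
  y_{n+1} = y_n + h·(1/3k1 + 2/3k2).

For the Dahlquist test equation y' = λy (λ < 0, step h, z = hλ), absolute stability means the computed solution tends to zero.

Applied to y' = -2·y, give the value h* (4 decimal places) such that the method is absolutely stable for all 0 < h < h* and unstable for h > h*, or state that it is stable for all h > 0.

(-2.5000,0); λ=-2 ⇒ h* = (5/2)/2 = 1.2500.

Set f=λy, z=hλ:
  k1=λy_n ⇒ h·k1=z·y_n;  k2=λ(1+3/5z)y_n ⇒ h·k2=z(1+3/5z)y_n
  y_{n+1}/y_n = 1 + 1/3z + 2/3z(1+3/5z) = 1 + z + 2/5z²
  so R(z) = 1 + z + 2/5z².

Find x<0 with |R(x)|<1.
x=-0.78: |R|=0.4634
R=1: x+2/5x²=0 ⇒ x=−5/2=-2.5000; min R=1−1/(4·2/5)=0.3750>−1
Confirm numerically:
  x=-2.023: |R|=0.61401 <1
  x=-1.883: |R|=0.53528 <1
  x=-1.760: |R|=0.47904 <1
  x=-1.611: |R|=0.42713 <1
  x=-3.009: |R|=1.61263 >1
  x=-2.783: |R|=1.31504 >1
  x=-2.596: |R|=1.09969 >1
So |R|<1 on (-2.5000, 0).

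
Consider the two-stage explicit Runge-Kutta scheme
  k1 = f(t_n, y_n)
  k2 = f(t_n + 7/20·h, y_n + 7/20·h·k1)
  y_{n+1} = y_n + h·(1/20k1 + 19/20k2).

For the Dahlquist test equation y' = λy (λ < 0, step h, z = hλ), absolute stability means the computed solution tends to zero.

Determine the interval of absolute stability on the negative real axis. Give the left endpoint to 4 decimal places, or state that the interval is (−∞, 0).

z∈(-3.0075,0).

On y'=λy, z=hλ:
  k1=λy_n ⇒ h·k1=z·y_n;  k2=λ(1+7/20z)y_n ⇒ h·k2=z(1+7/20z)y_n
  y_{n+1}/y_n = 1 + 1/20z + 19/20z(1+7/20z) = 1 + z + 133/400z²
  R(z) = 1 + z + 133/400z².

Solve |R(x)|<1 on ℝ⁻.
x=-0.36: |R|=0.6831
R=1: x+133/400x²=0 ⇒ x=−400/133=-3.0075; min R=1−1/(4·133/400)=0.2481>−1
Confirm numerically:
  x=-2.537: |R|=0.60309 <1
  x=-1.551: |R|=0.24886 <1
  x=-1.219: |R|=0.27508 <1
  x=-3.254: |R|=1.26668 >1
  x=-3.161: |R|=1.16131 >1
So |R|<1 on (-3.0075, 0).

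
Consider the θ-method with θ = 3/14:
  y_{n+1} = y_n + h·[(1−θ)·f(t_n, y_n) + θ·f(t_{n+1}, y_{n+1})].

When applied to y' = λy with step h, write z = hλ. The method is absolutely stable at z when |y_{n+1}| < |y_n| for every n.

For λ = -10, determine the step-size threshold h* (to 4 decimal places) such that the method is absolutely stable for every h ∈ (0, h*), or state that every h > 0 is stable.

On y'=λy, z=hλ:
  y_{n+1} = y_n + z·[11/14·y_n + 3/14·y_{n+1}] ⇒ (1 − 3/14z)y_{n+1} = (1 + 11/14z)y_n
  ⇒ R(z) = (1 + 11/14z)/(1 − 3/14z).

Find x<0 with |R(x)|<1.
x=-0.57: |R|=0.4920
R=−1: 1+11/14x = −1+3/14x ⇒ -4/7x=2 ⇒ x=2/(-4/7)=-3.5000
Confirm numerically:
  x=-3.122: |R|=0.87058 <1
  x=-3.107: |R|=0.86519 <1
  x=-1.792: |R|=0.29480 <1
  x=-1.504: |R|=0.13742 <1
  x=-4.049: |R|=1.16797 >1
  x=-3.780: |R|=1.08840 >1
  x=-3.591: |R|=1.02939 >1
Stable set (-3.5000, 0).

(-3.5000,0); λ=-10 ⇒ h* = (7/2)/10 = 0.3500.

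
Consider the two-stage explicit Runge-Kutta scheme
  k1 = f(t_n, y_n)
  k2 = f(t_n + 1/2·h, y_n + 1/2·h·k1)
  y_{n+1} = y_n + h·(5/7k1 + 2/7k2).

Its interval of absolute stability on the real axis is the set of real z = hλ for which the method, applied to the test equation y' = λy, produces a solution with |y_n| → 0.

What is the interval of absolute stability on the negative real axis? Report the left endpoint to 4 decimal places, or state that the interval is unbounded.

On y'=λy, z=hλ:
  k1=λy_n ⇒ h·k1=z·y_n;  k2=λ(1+1/2z)y_n ⇒ h·k2=z(1+1/2z)y_n
  y_{n+1}/y_n = 1 + 5/7z + 2/7z(1+1/2z) = 1 + z + 1/7z²
  R(z) = 1 + z + 1/7z².

Boundary: |R(x)|=1, x<0.
x=-0.42: |R|=0.6052
R=1: x+1/7x²=0 ⇒ x=−7=-7.0000; min R=1−1/(4·1/7)=-0.7500>−1
Confirm numerically:
  x=-5.921: |R|=0.08732 <1
  x=-4.758: |R|=0.52392 <1
  x=-4.443: |R|=0.62296 <1
  x=-3.136: |R|=0.73107 <1
  x=-7.317: |R|=1.33136 >1
  x=-7.239: |R|=1.24716 >1
  x=-7.066: |R|=1.06662 >1
Stable set (-7.0000, 0).

z∈(-7.0000,0).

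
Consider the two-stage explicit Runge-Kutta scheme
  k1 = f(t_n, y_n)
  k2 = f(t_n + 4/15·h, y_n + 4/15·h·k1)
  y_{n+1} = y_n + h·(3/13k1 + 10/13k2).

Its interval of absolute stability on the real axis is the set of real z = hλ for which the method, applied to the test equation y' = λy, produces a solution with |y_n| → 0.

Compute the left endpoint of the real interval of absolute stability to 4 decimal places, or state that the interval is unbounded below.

On y'=λy, z=hλ:
  k1=λy_n ⇒ h·k1=z·y_n;  k2=λ(1+4/15z)y_n ⇒ h·k2=z(1+4/15z)y_n
  y_{n+1}/y_n = 1 + 3/13z + 10/13z(1+4/15z) = 1 + z + 8/39z²
  ⇒ R(z) = 1 + z + 8/39z².

Boundary: |R(x)|=1, x<0.
x=-1.28: |R|=0.0561
R=1: x+8/39x²=0 ⇒ x=−39/8=-4.8750; min R=1−1/(4·8/39)=-0.2188>−1
Confirm numerically:
  x=-3.484: |R|=0.00590 <1
  x=-2.992: |R|=0.15568 <1
  x=-2.526: |R|=0.21714 <1
  x=-2.125: |R|=0.19872 <1
  x=-5.403: |R|=1.58519 >1
  x=-5.387: |R|=1.56577 >1
  x=-5.140: |R|=1.27941 >1
So |R|<1 on (-4.8750, 0).

left endpoint -4.8750.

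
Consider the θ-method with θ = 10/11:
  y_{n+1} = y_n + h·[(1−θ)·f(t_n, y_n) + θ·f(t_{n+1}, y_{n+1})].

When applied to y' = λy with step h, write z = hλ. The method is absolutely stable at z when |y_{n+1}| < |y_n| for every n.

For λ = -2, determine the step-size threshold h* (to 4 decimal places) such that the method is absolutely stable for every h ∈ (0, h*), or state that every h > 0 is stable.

interval (−∞, 0). Any h>0 works for λ=-2.

With y'=λy (z=hλ):
  y_{n+1} = y_n + z·[1/11·y_n + 10/11·y_{n+1}] ⇒ (1 − 10/11z)y_{n+1} = (1 + 1/11z)y_n
  R(z) = (1 + 1/11z)/(1 − 10/11z).

Boundary: |R(x)|=1, x<0.
x=-0.69: |R|=0.5760
x=-2: |R|=0.2903
x=-10: |R|=0.0090
x=-100: |R|=0.0880
θ=10/11≥1/2 ⇒ |1+1/11x|<|1−10/11x| ∀x<0 ⇒ stable on all of ℝ⁻.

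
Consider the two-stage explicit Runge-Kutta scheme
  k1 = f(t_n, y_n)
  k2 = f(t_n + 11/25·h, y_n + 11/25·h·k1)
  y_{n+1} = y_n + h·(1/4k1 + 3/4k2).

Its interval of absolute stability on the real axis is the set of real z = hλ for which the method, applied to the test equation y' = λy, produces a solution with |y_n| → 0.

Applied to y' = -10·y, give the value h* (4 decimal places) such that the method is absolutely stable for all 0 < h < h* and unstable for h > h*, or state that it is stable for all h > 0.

(-3.0303,0); λ=-10 ⇒ h* = (100/33)/10 = 0.3030.

Set f=λy, z=hλ:
  k1=λy_n ⇒ h·k1=z·y_n;  k2=λ(1+11/25z)y_n ⇒ h·k2=z(1+11/25z)y_n
  y_{n+1}/y_n = 1 + 1/4z + 3/4z(1+11/25z) = 1 + z + 33/100z²
  so R(z) = 1 + z + 33/100z².

Find x<0 with |R(x)|<1.
x=-0.41: |R|=0.6455
R=1: x+33/100x²=0 ⇒ x=−100/33=-3.0303; min R=1−1/(4·33/100)=0.2424>−1
Confirm numerically:
  x=-2.770: |R|=0.76206 <1
  x=-2.497: |R|=0.56055 <1
  x=-1.645: |R|=0.24799 <1
  x=-1.399: |R|=0.24688 <1
  x=-3.463: |R|=1.49448 >1
  x=-3.150: |R|=1.12443 >1
Interval (-3.0303, 0).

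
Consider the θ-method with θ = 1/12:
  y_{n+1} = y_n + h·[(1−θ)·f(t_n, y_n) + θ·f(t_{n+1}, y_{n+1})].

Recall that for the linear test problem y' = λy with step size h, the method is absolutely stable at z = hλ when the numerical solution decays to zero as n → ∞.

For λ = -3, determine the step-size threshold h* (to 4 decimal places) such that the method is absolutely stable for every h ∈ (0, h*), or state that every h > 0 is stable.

(-2.4000,0); λ=-3 ⇒ h* = (12/5)/3 = 0.8000.

Set f=λy, z=hλ:
  y_{n+1} = y_n + z·[11/12·y_n + 1/12·y_{n+1}] ⇒ (1 − 1/12z)y_{n+1} = (1 + 11/12z)y_n
  Hence R(z) = (1 + 11/12z)/(1 − 1/12z).

Find x<0 with |R(x)|<1.
x=-1.65: |R|=0.4505
R=−1: 1+11/12x = −1+1/12x ⇒ -5/6x=2 ⇒ x=2/(-5/6)=-2.4000
Confirm numerically:
  x=-2.363: |R|=0.97424 <1
  x=-2.150: |R|=0.82332 <1
  x=-1.600: |R|=0.41176 <1
  x=-1.451: |R|=0.29448 <1
  x=-2.741: |R|=1.23133 >1
  x=-2.709: |R|=1.21008 >1
  x=-2.452: |R|=1.03598 >1
Stable set (-2.4000, 0).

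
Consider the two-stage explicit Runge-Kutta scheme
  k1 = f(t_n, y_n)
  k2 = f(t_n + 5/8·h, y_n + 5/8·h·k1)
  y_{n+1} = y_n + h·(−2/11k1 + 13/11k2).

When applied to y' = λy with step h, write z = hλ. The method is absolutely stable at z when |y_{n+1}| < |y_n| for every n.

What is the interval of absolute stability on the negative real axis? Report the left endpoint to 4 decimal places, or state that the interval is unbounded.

z∈(-1.3538,0).

With y'=λy (z=hλ):
  k1=λy_n ⇒ h·k1=z·y_n;  k2=λ(1+5/8z)y_n ⇒ h·k2=z(1+5/8z)y_n
  y_{n+1}/y_n = 1 − 2/11z + 13/11z(1+5/8z) = 1 + z + 65/88z²
  ⇒ R(z) = 1 + z + 65/88z².

Solve |R(x)|<1 on ℝ⁻.
x=-1.57: |R|=1.2507
R=1: x+65/88x²=0 ⇒ x=−88/65=-1.3538; min R=1−1/(4·65/88)=0.6615>−1
Confirm numerically:
  x=-1.328: |R|=0.97465 <1
  x=-1.038: |R|=0.75784 <1
  x=-0.905: |R|=0.69996 <1
  x=-1.928: |R|=1.81765 >1
  x=-1.787: |R|=1.57174 >1
Stable set (-1.3538, 0).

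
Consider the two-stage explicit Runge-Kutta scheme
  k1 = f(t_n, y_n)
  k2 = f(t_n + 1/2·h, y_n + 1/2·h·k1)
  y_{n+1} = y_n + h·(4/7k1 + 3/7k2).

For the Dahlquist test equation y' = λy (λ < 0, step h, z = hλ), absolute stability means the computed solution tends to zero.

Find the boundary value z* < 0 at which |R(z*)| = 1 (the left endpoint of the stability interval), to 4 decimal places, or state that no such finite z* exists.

z* = -4.6667.

With y'=λy (z=hλ):
  k1=λy_n ⇒ h·k1=z·y_n;  k2=λ(1+1/2z)y_n ⇒ h·k2=z(1+1/2z)y_n
  y_{n+1}/y_n = 1 + 4/7z + 3/7z(1+1/2z) = 1 + z + 3/14z²
  Hence R(z) = 1 + z + 3/14z².

Boundary: |R(x)|=1, x<0.
x=-1.01: |R|=0.2086
R=1: x+3/14x²=0 ⇒ x=−14/3=-4.6667; min R=1−1/(4·3/14)=-0.1667>−1
Confirm numerically:
  x=-4.513: |R|=0.85139 <1
  x=-4.016: |R|=0.44005 <1
  x=-3.823: |R|=0.30886 <1
  x=-5.025: |R|=1.38585 >1
  x=-4.859: |R|=1.20026 >1
  x=-4.694: |R|=1.02749 >1
Stable set (-4.6667, 0).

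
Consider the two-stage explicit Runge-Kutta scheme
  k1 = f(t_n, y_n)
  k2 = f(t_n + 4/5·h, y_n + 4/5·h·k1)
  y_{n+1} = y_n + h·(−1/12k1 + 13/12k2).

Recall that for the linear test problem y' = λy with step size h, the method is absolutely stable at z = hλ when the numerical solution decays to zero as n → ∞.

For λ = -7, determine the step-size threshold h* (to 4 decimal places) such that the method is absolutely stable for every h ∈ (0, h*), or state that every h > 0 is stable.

With y'=λy (z=hλ):
  k1=λy_n ⇒ h·k1=z·y_n;  k2=λ(1+4/5z)y_n ⇒ h·k2=z(1+4/5z)y_n
  y_{n+1}/y_n = 1 − 1/12z + 13/12z(1+4/5z) = 1 + z + 13/15z²
  ⇒ R(z) = 1 + z + 13/15z².

Need |R(x)|<1, x<0.
x=-1.26: |R|=1.1159
R=1: x+13/15x²=0 ⇒ x=−15/13=-1.1538; min R=1−1/(4·13/15)=0.7115>−1
Confirm numerically:
  x=-0.704: |R|=0.72553 <1
  x=-0.550: |R|=0.71217 <1
  x=-0.485: |R|=0.71886 <1
  x=-0.467: |R|=0.72201 <1
  x=-1.733: |R|=1.86985 >1
  x=-1.538: |R|=1.51205 >1
  x=-1.282: |R|=1.14239 >1
Stable set (-1.1538, 0).

(-1.1538,0); λ=-7 ⇒ h* = (15/13)/7 = 0.1648.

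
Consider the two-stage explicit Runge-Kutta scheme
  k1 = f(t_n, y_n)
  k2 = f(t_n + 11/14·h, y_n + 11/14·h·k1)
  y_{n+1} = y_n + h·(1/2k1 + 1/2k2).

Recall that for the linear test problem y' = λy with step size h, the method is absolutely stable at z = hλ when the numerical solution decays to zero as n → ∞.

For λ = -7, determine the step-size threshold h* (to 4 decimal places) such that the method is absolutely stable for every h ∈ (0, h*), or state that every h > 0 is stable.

Test eqn y'=λy, z=hλ:
  k1=λy_n ⇒ h·k1=z·y_n;  k2=λ(1+11/14z)y_n ⇒ h·k2=z(1+11/14z)y_n
  y_{n+1}/y_n = 1 + 1/2z + 1/2z(1+11/14z) = 1 + z + 11/28z²
  so R(z) = 1 + z + 11/28z².

Solve |R(x)|<1 on ℝ⁻.
x=-0.78: |R|=0.4590
R=1: x+11/28x²=0 ⇒ x=−28/11=-2.5455; min R=1−1/(4·11/28)=0.3636>−1
Confirm numerically:
  x=-2.201: |R|=0.70216 <1
  x=-2.018: |R|=0.58184 <1
  x=-1.846: |R|=0.49275 <1
  x=-1.048: |R|=0.38348 <1
  x=-3.115: |R|=1.69698 >1
  x=-2.789: |R|=1.26685 >1
  x=-2.723: |R|=1.18993 >1
Stable set (-2.5455, 0).

(-2.5455,0); λ=-7 ⇒ h* = (28/11)/7 = 0.3636.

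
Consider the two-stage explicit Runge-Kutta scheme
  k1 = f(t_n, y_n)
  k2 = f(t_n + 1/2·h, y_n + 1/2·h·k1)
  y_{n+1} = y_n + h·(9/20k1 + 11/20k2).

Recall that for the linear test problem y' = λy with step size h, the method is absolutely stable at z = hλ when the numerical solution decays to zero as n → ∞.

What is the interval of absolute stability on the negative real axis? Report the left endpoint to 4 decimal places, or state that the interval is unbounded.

(-3.6364, 0).

With y'=λy (z=hλ):
  k1=λy_n ⇒ h·k1=z·y_n;  k2=λ(1+1/2z)y_n ⇒ h·k2=z(1+1/2z)y_n
  y_{n+1}/y_n = 1 + 9/20z + 11/20z(1+1/2z) = 1 + z + 11/40z²
  R(z) = 1 + z + 11/40z².

Find x<0 with |R(x)|<1.
x=-0.66: |R|=0.4598
R=1: x+11/40x²=0 ⇒ x=−40/11=-3.6364; min R=1−1/(4·11/40)=0.0909>−1
Confirm numerically:
  x=-3.351: |R|=0.73703 <1
  x=-2.118: |R|=0.11563 <1
  x=-1.769: |R|=0.09157 <1
  x=-3.757: |R|=1.12464 >1
  x=-3.754: |R|=1.12144 >1
  x=-3.687: |R|=1.05134 >1
Interval (-3.6364, 0).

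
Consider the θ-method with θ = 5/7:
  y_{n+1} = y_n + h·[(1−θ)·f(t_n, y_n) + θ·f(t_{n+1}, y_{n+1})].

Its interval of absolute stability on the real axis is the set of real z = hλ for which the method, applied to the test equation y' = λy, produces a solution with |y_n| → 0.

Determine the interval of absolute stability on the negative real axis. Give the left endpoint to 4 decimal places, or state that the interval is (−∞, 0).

interval (−∞, 0).

With y'=λy (z=hλ):
  y_{n+1} = y_n + z·[2/7·y_n + 5/7·y_{n+1}] ⇒ (1 − 5/7z)y_{n+1} = (1 + 2/7z)y_n
  ⇒ R(z) = (1 + 2/7z)/(1 − 5/7z).

Find x<0 with |R(x)|<1.
x=-0.31: |R|=0.7462
x=-2: |R|=0.1765
x=-10: |R|=0.2281
x=-100: |R|=0.3807
θ=5/7≥1/2 ⇒ |1+2/7x|<|1−5/7x| ∀x<0 ⇒ stable on all of ℝ⁻.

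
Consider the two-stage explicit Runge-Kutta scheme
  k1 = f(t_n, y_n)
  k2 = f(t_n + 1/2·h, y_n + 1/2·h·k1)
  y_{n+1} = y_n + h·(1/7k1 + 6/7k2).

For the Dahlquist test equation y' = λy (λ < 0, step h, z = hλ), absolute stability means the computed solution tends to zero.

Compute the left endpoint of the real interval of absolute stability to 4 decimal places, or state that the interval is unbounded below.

With y'=λy (z=hλ):
  k1=λy_n ⇒ h·k1=z·y_n;  k2=λ(1+1/2z)y_n ⇒ h·k2=z(1+1/2z)y_n
  y_{n+1}/y_n = 1 + 1/7z + 6/7z(1+1/2z) = 1 + z + 3/7z²
  R(z) = 1 + z + 3/7z².

Need |R(x)|<1, x<0.
x=-0.32: |R|=0.7239
R=1: x+3/7x²=0 ⇒ x=−7/3=-2.3333; min R=1−1/(4·3/7)=0.4167>−1
Confirm numerically:
  x=-1.829: |R|=0.60467 <1
  x=-1.580: |R|=0.48989 <1
  x=-1.518: |R|=0.46957 <1
  x=-2.849: |R|=1.62963 >1
  x=-2.786: |R|=1.54048 >1
Interval (-2.3333, 0).

z* = -2.3333.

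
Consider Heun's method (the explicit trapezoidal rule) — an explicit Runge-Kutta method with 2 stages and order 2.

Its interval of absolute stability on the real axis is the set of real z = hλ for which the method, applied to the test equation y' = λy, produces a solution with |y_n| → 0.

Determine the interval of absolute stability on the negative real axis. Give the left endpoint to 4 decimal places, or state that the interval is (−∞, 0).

z∈(-2.0000,0).

Set f=λy, z=hλ:
  order 2, 2-stage ⇒ R(z)=1+z+z^2/2
  (e.g. R(-1.47)=0.61045, |R|=0.61045)

Solve |R(x)|<1 on ℝ⁻.
x=-1.47: |R|=0.6104
|R(-2.37)|=1.4385 |R(-2.02)|=1.0202 |R(-1.16)|=0.5128
Bisect:
  x_lo=-2.6920 |R|=1.9315  x_hi=-0.2291 |R|=0.7972
  mid=-1.46055 |R|=0.60605 →hi
  mid=-2.07628 |R|=1.07919 →lo
  mid=-1.76842 |R|=0.79523 →hi
  mid=-1.92235 |R|=0.92537 →hi
  mid=-1.99932 |R|=0.99932 →hi
  mid=-2.03780 |R|=1.03851 →lo
  mid=-2.01856 |R|=1.01873 →lo
  ...
  [-2.00007,-1.99992] ⇒ x*=-2.0000
Stable set (-2.0000, 0).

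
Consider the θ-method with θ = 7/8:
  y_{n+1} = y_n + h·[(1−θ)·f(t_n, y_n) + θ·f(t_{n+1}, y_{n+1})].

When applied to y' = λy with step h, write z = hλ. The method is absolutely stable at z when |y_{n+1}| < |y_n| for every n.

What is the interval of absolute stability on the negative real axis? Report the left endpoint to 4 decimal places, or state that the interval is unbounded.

interval (−∞, 0).

On y'=λy, z=hλ:
  y_{n+1} = y_n + z·[1/8·y_n + 7/8·y_{n+1}] ⇒ (1 − 7/8z)y_{n+1} = (1 + 1/8z)y_n
  ⇒ R(z) = (1 + 1/8z)/(1 − 7/8z).

Find x<0 with |R(x)|<1.
x=-1.25: |R|=0.4030
x=-2: |R|=0.2727
x=-10: |R|=0.0256
x=-100: |R|=0.1299
θ=7/8≥1/2 ⇒ |1+1/8x|<|1−7/8x| ∀x<0 ⇒ unbounded interval.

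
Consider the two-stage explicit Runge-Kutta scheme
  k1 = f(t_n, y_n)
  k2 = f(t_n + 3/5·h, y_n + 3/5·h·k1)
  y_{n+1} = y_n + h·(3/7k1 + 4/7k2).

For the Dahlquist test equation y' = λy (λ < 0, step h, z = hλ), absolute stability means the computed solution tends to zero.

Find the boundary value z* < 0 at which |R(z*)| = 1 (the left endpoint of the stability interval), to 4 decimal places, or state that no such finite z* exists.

left endpoint -2.9167.

With y'=λy (z=hλ):
  k1=λy_n ⇒ h·k1=z·y_n;  k2=λ(1+3/5z)y_n ⇒ h·k2=z(1+3/5z)y_n
  y_{n+1}/y_n = 1 + 3/7z + 4/7z(1+3/5z) = 1 + z + 12/35z²
  R(z) = 1 + z + 12/35z².

Find x<0 with |R(x)|<1.
x=-0.91: |R|=0.3739
R=1: x+12/35x²=0 ⇒ x=−35/12=-2.9167; min R=1−1/(4·12/35)=0.2708>−1
Confirm numerically:
  x=-2.220: |R|=0.46974 <1
  x=-2.147: |R|=0.43344 <1
  x=-1.290: |R|=0.28055 <1
  x=-3.280: |R|=1.40859 >1
  x=-2.979: |R|=1.06367 >1
  x=-2.962: |R|=1.04604 >1
Stable set (-2.9167, 0).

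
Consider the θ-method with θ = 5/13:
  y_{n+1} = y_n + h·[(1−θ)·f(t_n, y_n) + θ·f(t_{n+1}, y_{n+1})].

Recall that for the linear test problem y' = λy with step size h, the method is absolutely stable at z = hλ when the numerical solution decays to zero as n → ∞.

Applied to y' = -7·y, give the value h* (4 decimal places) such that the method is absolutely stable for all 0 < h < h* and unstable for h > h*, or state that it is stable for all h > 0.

With y'=λy (z=hλ):
  y_{n+1} = y_n + z·[8/13·y_n + 5/13·y_{n+1}] ⇒ (1 − 5/13z)y_{n+1} = (1 + 8/13z)y_n
  R(z) = (1 + 8/13z)/(1 − 5/13z).

Find x<0 with |R(x)|<1.
x=-0.72: |R|=0.4361
R=−1: 1+8/13x = −1+5/13x ⇒ -3/13x=2 ⇒ x=2/(-3/13)=-8.6667
Confirm numerically:
  x=-8.374: |R|=0.98400 <1
  x=-8.266: |R|=0.97788 <1
  x=-7.218: |R|=0.91147 <1
  x=-5.382: |R|=0.75309 <1
  x=-9.063: |R|=1.02039 >1
  x=-8.974: |R|=1.01593 >1
  x=-8.941: |R|=1.01426 >1
So |R|<1 on (-8.6667, 0).

(-8.6667,0); λ=-7 ⇒ h* = (26/3)/7 = 1.2381.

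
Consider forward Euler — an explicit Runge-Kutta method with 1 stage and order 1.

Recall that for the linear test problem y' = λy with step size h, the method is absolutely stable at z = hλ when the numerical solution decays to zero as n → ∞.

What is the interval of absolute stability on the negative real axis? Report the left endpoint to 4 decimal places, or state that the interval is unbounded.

On y'=λy, z=hλ:
  order 1, 1-stage ⇒ R(z)=1+z
  (e.g. R(-1.35)=-0.35000, |R|=0.35000)

Boundary: |R(x)|=1, x<0.
x=-1.35: |R|=0.3500
|R(-2.14)|=1.1400 |R(-1.15)|=0.1500 |R(-1.01)|=0.0100
Bisect:
  x_lo=-2.4769 |R|=1.4769  x_hi=-0.0585 |R|=0.9415
  mid=-1.26770 |R|=0.26770 →hi
  mid=-1.87232 |R|=0.87232 →hi
  mid=-2.17463 |R|=1.17463 →lo
  mid=-2.02348 |R|=1.02348 →lo
  mid=-1.94790 |R|=0.94790 →hi
  mid=-1.98569 |R|=0.98569 →hi
  mid=-2.00458 |R|=1.00458 →lo
  mid=-1.99514 |R|=0.99514 →hi
  ...
  [-2.00001,-1.99986] ⇒ x*=-2.0000
So |R|<1 on (-2.0000, 0).

(-2.0000, 0).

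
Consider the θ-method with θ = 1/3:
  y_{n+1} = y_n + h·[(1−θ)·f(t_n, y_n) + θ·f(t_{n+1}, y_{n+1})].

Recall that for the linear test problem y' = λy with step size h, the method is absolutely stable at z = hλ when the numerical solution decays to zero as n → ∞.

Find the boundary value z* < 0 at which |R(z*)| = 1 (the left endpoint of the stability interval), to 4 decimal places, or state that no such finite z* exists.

With y'=λy (z=hλ):
  y_{n+1} = y_n + z·[2/3·y_n + 1/3·y_{n+1}] ⇒ (1 − 1/3z)y_{n+1} = (1 + 2/3z)y_n
  Hence R(z) = (1 + 2/3z)/(1 − 1/3z).

Boundary: |R(x)|=1, x<0.
x=-0.48: |R|=0.5862
R=−1: 1+2/3x = −1+1/3x ⇒ -1/3x=2 ⇒ x=2/(-1/3)=-6.0000
Confirm numerically:
  x=-5.170: |R|=0.89841 <1
  x=-4.097: |R|=0.73186 <1
  x=-3.797: |R|=0.67589 <1
  x=-6.563: |R|=1.05887 >1
  x=-6.499: |R|=1.05253 >1
Interval (-6.0000, 0).

z* = -6.0000.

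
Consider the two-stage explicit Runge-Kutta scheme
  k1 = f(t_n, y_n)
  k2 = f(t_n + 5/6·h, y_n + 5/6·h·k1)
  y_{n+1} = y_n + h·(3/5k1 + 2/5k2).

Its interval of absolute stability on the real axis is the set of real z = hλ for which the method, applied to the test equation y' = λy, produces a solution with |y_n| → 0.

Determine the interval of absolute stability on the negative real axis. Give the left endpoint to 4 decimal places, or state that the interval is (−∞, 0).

(-3.0000, 0).

Test eqn y'=λy, z=hλ:
  k1=λy_n ⇒ h·k1=z·y_n;  k2=λ(1+5/6z)y_n ⇒ h·k2=z(1+5/6z)y_n
  y_{n+1}/y_n = 1 + 3/5z + 2/5z(1+5/6z) = 1 + z + 1/3z²
  ⇒ R(z) = 1 + z + 1/3z².

Find x<0 with |R(x)|<1.
x=-0.55: |R|=0.5508
R=1: x+1/3x²=0 ⇒ x=−3=-3.0000; min R=1−1/(4·1/3)=0.2500>−1
Confirm numerically:
  x=-2.199: |R|=0.41287 <1
  x=-2.019: |R|=0.33979 <1
  x=-1.996: |R|=0.33201 <1
  x=-1.821: |R|=0.28435 <1
  x=-3.394: |R|=1.44575 >1
  x=-3.347: |R|=1.38714 >1
  x=-3.042: |R|=1.04259 >1
So |R|<1 on (-3.0000, 0).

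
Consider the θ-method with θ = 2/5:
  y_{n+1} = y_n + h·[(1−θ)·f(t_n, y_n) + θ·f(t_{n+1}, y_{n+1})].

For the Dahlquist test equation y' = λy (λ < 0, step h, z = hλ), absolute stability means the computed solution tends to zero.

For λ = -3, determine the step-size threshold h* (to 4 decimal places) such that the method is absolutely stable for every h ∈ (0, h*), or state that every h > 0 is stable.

On y'=λy, z=hλ:
  y_{n+1} = y_n + z·[3/5·y_n + 2/5·y_{n+1}] ⇒ (1 − 2/5z)y_{n+1} = (1 + 3/5z)y_n
  R(z) = (1 + 3/5z)/(1 − 2/5z).

Boundary: |R(x)|=1, x<0.
x=-1.68: |R|=0.0048
R=−1: 1+3/5x = −1+2/5x ⇒ -1/5x=2 ⇒ x=2/(-1/5)=-10.0000
Confirm numerically:
  x=-7.551: |R|=0.87817 <1
  x=-5.405: |R|=0.70936 <1
  x=-5.345: |R|=0.70331 <1
  x=-10.164: |R|=1.00648 >1
  x=-10.158: |R|=1.00624 >1
  x=-10.142: |R|=1.00562 >1
Stable set (-10.0000, 0).

(-10.0000,0); λ=-3 ⇒ h* = (10)/3 = 3.3333.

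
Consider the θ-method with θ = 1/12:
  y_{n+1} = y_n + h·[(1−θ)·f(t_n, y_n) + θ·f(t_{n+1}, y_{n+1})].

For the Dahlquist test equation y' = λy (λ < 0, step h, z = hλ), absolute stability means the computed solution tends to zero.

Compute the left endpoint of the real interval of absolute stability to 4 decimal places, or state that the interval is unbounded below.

Set f=λy, z=hλ:
  y_{n+1} = y_n + z·[11/12·y_n + 1/12·y_{n+1}] ⇒ (1 − 1/12z)y_{n+1} = (1 + 11/12z)y_n
  ⇒ R(z) = (1 + 11/12z)/(1 − 1/12z).

Solve |R(x)|<1 on ℝ⁻.
x=-1.33: |R|=0.1973
R=−1: 1+11/12x = −1+1/12x ⇒ -5/6x=2 ⇒ x=2/(-5/6)=-2.4000
Confirm numerically:
  x=-2.109: |R|=0.79375 <1
  x=-1.550: |R|=0.37269 <1
  x=-0.988: |R|=0.08716 <1
  x=-2.678: |R|=1.18940 >1
  x=-2.652: |R|=1.17199 >1
  x=-2.556: |R|=1.10717 >1
Stable set (-2.4000, 0).

z* = -2.4000.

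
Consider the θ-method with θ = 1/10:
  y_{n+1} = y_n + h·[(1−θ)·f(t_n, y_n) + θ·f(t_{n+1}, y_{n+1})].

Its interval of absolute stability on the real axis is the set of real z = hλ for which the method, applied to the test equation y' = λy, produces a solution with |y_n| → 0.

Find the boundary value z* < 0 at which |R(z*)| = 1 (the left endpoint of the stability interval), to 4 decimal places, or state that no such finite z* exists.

z* = -2.5000.

On y'=λy, z=hλ:
  y_{n+1} = y_n + z·[9/10·y_n + 1/10·y_{n+1}] ⇒ (1 − 1/10z)y_{n+1} = (1 + 9/10z)y_n
  so R(z) = (1 + 9/10z)/(1 − 1/10z).

Boundary: |R(x)|=1, x<0.
x=-0.49: |R|=0.5329
R=−1: 1+9/10x = −1+1/10x ⇒ -4/5x=2 ⇒ x=2/(-4/5)=-2.5000
Confirm numerically:
  x=-2.301: |R|=0.87058 <1
  x=-1.842: |R|=0.55548 <1
  x=-1.766: |R|=0.50093 <1
  x=-2.772: |R|=1.17037 >1
  x=-2.544: |R|=1.02806 >1
Interval (-2.5000, 0).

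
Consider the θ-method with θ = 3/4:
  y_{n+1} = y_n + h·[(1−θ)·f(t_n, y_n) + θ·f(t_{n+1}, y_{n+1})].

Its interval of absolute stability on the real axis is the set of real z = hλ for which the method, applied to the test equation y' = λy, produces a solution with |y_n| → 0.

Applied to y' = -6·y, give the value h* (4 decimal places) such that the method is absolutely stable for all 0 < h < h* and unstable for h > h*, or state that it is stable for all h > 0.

Set f=λy, z=hλ:
  y_{n+1} = y_n + z·[1/4·y_n + 3/4·y_{n+1}] ⇒ (1 − 3/4z)y_{n+1} = (1 + 1/4z)y_n
  R(z) = (1 + 1/4z)/(1 − 3/4z).

Need |R(x)|<1, x<0.
x=-0.75: |R|=0.5200
x=-2: |R|=0.2000
x=-10: |R|=0.1765
x=-100: |R|=0.3158
θ=3/4≥1/2 ⇒ |1+1/4x|<|1−3/4x| ∀x<0 ⇒ stable on all of ℝ⁻.

interval (−∞, 0). Any h>0 works for λ=-6.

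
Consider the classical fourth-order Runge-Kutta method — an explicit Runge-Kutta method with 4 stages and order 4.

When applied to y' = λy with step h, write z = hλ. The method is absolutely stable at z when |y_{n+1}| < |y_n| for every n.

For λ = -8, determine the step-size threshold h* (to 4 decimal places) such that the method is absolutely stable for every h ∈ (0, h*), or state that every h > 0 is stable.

(-2.7853,0); λ=-8 ⇒ h* = 0.3482.

Test eqn y'=λy, z=hλ:
  order 4, 4-stage ⇒ R(z)=1+z+z^2/2+z^3/6+z^4/24
  (e.g. R(-1.24)=0.30954, |R|=0.30954)

Find x<0 with |R(x)|<1.
x=-1.24: |R|=0.3095
|R(-2.77)|=0.9772 |R(-1.57)|=0.2706 |R(-1.38)|=0.2853
Bisect:
  x_lo=-3.4776 |R|=2.6539  x_hi=-0.1202 |R|=0.8868
  mid=-1.79890 |R|=0.28523 →hi
  mid=-2.63826 |R|=0.80002 →hi
  mid=-3.05794 |R|=1.49514 →lo
  mid=-2.84810 |R|=1.09889 →lo
  mid=-2.74318 |R|=0.93834 →hi
  mid=-2.79564 |R|=1.01571 →lo
  mid=-2.76941 |R|=0.97631 →hi
  mid=-2.78252 |R|=0.99583 →hi
  ...
  [-2.78539,-2.78519] ⇒ x*=-2.7853
Stable set (-2.7853, 0).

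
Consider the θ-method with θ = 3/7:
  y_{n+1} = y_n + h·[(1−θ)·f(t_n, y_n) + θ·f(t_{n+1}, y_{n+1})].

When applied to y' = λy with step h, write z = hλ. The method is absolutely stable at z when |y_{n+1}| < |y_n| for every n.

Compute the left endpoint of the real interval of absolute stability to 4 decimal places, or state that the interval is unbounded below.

With y'=λy (z=hλ):
  y_{n+1} = y_n + z·[4/7·y_n + 3/7·y_{n+1}] ⇒ (1 − 3/7z)y_{n+1} = (1 + 4/7z)y_n
  Hence R(z) = (1 + 4/7z)/(1 − 3/7z).

Need |R(x)|<1, x<0.
x=-0.58: |R|=0.5355
R=−1: 1+4/7x = −1+3/7x ⇒ -1/7x=2 ⇒ x=2/(-1/7)=-14.0000
Confirm numerically:
  x=-11.579: |R|=0.94199 <1
  x=-10.579: |R|=0.91169 <1
  x=-9.173: |R|=0.86016 <1
  x=-7.782: |R|=0.79510 <1
  x=-14.550: |R|=1.01086 >1
  x=-14.522: |R|=1.01032 >1
  x=-14.448: |R|=1.00890 >1
Stable set (-14.0000, 0).

z* = -14.0000.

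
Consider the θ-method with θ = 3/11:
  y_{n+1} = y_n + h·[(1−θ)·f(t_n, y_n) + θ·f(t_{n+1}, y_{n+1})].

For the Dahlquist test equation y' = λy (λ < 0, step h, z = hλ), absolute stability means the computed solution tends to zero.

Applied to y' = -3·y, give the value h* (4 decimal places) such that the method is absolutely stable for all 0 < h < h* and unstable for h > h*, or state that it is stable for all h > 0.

(-4.4000,0); λ=-3 ⇒ h* = (22/5)/3 = 1.4667.

Test eqn y'=λy, z=hλ:
  y_{n+1} = y_n + z·[8/11·y_n + 3/11·y_{n+1}] ⇒ (1 − 3/11z)y_{n+1} = (1 + 8/11z)y_n
  ⇒ R(z) = (1 + 8/11z)/(1 − 3/11z).

Need |R(x)|<1, x<0.
x=-0.8: |R|=0.3433
R=−1: 1+8/11x = −1+3/11x ⇒ -5/11x=2 ⇒ x=2/(-5/11)=-4.4000
Confirm numerically:
  x=-3.806: |R|=0.86752 <1
  x=-3.433: |R|=0.77299 <1
  x=-2.575: |R|=0.51268 <1
  x=-2.396: |R|=0.44909 <1
  x=-4.731: |R|=1.06569 >1
  x=-4.574: |R|=1.03519 >1
  x=-4.499: |R|=1.02021 >1
So |R|<1 on (-4.4000, 0).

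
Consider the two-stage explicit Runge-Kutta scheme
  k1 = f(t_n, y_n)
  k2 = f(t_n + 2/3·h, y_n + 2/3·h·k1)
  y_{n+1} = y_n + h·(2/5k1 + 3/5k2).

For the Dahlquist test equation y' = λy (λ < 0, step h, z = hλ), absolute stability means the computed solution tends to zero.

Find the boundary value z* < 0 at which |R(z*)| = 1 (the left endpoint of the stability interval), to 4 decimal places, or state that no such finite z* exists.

Test eqn y'=λy, z=hλ:
  k1=λy_n ⇒ h·k1=z·y_n;  k2=λ(1+2/3z)y_n ⇒ h·k2=z(1+2/3z)y_n
  y_{n+1}/y_n = 1 + 2/5z + 3/5z(1+2/3z) = 1 + z + 2/5z²
  ⇒ R(z) = 1 + z + 2/5z².

Find x<0 with |R(x)|<1.
x=-0.56: |R|=0.5654
R=1: x+2/5x²=0 ⇒ x=−5/2=-2.5000; min R=1−1/(4·2/5)=0.3750>−1
Confirm numerically:
  x=-2.260: |R|=0.78304 <1
  x=-1.591: |R|=0.42151 <1
  x=-1.503: |R|=0.40060 <1
  x=-3.038: |R|=1.65378 >1
  x=-3.012: |R|=1.61686 >1
  x=-2.591: |R|=1.09431 >1
Stable set (-2.5000, 0).

left endpoint -2.5000.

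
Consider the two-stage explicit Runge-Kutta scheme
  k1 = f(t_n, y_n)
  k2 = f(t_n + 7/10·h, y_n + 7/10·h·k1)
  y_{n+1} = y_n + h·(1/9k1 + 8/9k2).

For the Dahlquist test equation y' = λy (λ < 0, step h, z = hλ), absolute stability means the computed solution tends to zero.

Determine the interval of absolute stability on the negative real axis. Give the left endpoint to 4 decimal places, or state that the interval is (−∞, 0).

With y'=λy (z=hλ):
  k1=λy_n ⇒ h·k1=z·y_n;  k2=λ(1+7/10z)y_n ⇒ h·k2=z(1+7/10z)y_n
  y_{n+1}/y_n = 1 + 1/9z + 8/9z(1+7/10z) = 1 + z + 28/45z²
  ⇒ R(z) = 1 + z + 28/45z².

Need |R(x)|<1, x<0.
x=-1.69: |R|=1.0871
R=1: x+28/45x²=0 ⇒ x=−45/28=-1.6071; min R=1−1/(4·28/45)=0.5982>−1
Confirm numerically:
  x=-1.406: |R|=0.82403 <1
  x=-1.330: |R|=0.77065 <1
  x=-1.250: |R|=0.72222 <1
  x=-1.011: |R|=0.62499 <1
  x=-1.938: |R|=1.39897 >1
  x=-1.820: |R|=1.24105 >1
  x=-1.762: |R|=1.16978 >1
Interval (-1.6071, 0).

z∈(-1.6071,0).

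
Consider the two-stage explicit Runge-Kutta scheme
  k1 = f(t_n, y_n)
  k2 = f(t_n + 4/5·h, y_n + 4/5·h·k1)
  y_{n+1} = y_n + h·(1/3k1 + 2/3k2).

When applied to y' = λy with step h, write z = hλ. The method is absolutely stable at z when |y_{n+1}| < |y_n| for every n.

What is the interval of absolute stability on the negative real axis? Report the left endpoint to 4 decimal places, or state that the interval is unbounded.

Test eqn y'=λy, z=hλ:
  k1=λy_n ⇒ h·k1=z·y_n;  k2=λ(1+4/5z)y_n ⇒ h·k2=z(1+4/5z)y_n
  y_{n+1}/y_n = 1 + 1/3z + 2/3z(1+4/5z) = 1 + z + 8/15z²
  so R(z) = 1 + z + 8/15z².

Solve |R(x)|<1 on ℝ⁻.
x=-0.56: |R|=0.6073
R=1: x+8/15x²=0 ⇒ x=−15/8=-1.8750; min R=1−1/(4·8/15)=0.5312>−1
Confirm numerically:
  x=-1.726: |R|=0.86284 <1
  x=-1.707: |R|=0.84705 <1
  x=-1.352: |R|=0.62288 <1
  x=-0.918: |R|=0.53145 <1
  x=-2.455: |R|=1.75941 >1
  x=-2.264: |R|=1.46970 >1
  x=-1.999: |R|=1.13220 >1
So |R|<1 on (-1.8750, 0).

z∈(-1.8750,0).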